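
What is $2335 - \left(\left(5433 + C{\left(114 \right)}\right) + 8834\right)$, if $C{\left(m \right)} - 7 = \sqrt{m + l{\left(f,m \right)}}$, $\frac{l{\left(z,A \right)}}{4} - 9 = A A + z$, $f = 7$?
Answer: $-11939 - \sqrt{52162} \approx -12167.0$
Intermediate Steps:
$l{\left(z,A \right)} = 36 + 4 z + 4 A^{2}$ ($l{\left(z,A \right)} = 36 + 4 \left(A A + z\right) = 36 + 4 \left(A^{2} + z\right) = 36 + 4 \left(z + A^{2}\right) = 36 + \left(4 z + 4 A^{2}\right) = 36 + 4 z + 4 A^{2}$)
$C{\left(m \right)} = 7 + \sqrt{64 + m + 4 m^{2}}$ ($C{\left(m \right)} = 7 + \sqrt{m + \left(36 + 4 \cdot 7 + 4 m^{2}\right)} = 7 + \sqrt{m + \left(36 + 28 + 4 m^{2}\right)} = 7 + \sqrt{m + \left(64 + 4 m^{2}\right)} = 7 + \sqrt{64 + m + 4 m^{2}}$)
$2335 - \left(\left(5433 + C{\left(114 \right)}\right) + 8834\right) = 2335 - \left(\left(5433 + \left(7 + \sqrt{64 + 114 + 4 \cdot 114^{2}}\right)\right) + 8834\right) = 2335 - \left(\left(5433 + \left(7 + \sqrt{64 + 114 + 4 \cdot 12996}\right)\right) + 8834\right) = 2335 - \left(\left(5433 + \left(7 + \sqrt{64 + 114 + 51984}\right)\right) + 8834\right) = 2335 - \left(\left(5433 + \left(7 + \sqrt{52162}\right)\right) + 8834\right) = 2335 - \left(\left(5440 + \sqrt{52162}\right) + 8834\right) = 2335 - \left(14274 + \sqrt{52162}\right) = -11939 - \sqrt{52162}$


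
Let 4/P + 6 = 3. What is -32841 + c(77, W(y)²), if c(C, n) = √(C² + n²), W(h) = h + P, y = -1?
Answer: -32841 + 35*√394/9 ≈ -32764.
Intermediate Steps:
P = -4/3 (P = 4/(-6 + 3) = 4/(-3) = 4*(-⅓) = -4/3 ≈ -1.3333)
W(h) = -4/3 + h (W(h) = h - 4/3 = -4/3 + h)
-32841 + c(77, W(y)²) = -32841 + √(77² + ((-4/3 - 1)²)²) = -32841 + √(5929 + ((-7/3)²)²) = -32841 + √(5929 + (49/9)²) = -32841 + √(5929 + 2401/81) = -32841 + √(482650/81) = -32841 + 35*√394/9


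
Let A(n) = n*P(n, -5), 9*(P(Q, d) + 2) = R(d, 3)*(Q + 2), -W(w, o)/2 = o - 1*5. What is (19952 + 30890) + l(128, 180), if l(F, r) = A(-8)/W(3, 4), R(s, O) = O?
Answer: 50858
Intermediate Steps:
W(w, o) = 10 - 2*o (W(w, o) = -2*(o - 1*5) = -2*(o - 5) = -2*(-5 + o) = 10 - 2*o)
P(Q, d) = -4/3 + Q/3 (P(Q, d) = -2 + (3*(Q + 2))/9 = -2 + (3*(2 + Q))/9 = -2 + (6 + 3*Q)/9 = -2 + (⅔ + Q/3) = -4/3 + Q/3)
A(n) = n*(-4/3 + n/3)
l(F, r) = 16 (l(F, r) = ((⅓)*(-8)*(-4 - 8))/(10 - 2*4) = ((⅓)*(-8)*(-12))/(10 - 8) = 32/2 = 32*(½) = 16)
(19952 + 30890) + l(128, 180) = (19952 + 30890) + 16 = 50842 + 16 = 50858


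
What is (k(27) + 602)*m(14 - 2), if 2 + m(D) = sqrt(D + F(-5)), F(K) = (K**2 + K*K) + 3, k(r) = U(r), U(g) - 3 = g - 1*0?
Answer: -1264 + 632*sqrt(65) ≈ 3831.3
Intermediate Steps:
U(g) = 3 + g (U(g) = 3 + (g - 1*0) = 3 + (g + 0) = 3 + g)
k(r) = 3 + r
F(K) = 3 + 2*K**2 (F(K) = (K**2 + K**2) + 3 = 2*K**2 + 3 = 3 + 2*K**2)
m(D) = -2 + sqrt(53 + D) (m(D) = -2 + sqrt(D + (3 + 2*(-5)**2)) = -2 + sqrt(D + (3 + 2*25)) = -2 + sqrt(D + (3 + 50)) = -2 + sqrt(D + 53) = -2 + sqrt(53 + D))
(k(27) + 602)*m(14 - 2) = ((3 + 27) + 602)*(-2 + sqrt(53 + (14 - 2))) = (30 + 602)*(-2 + sqrt(53 + 12)) = 632*(-2 + sqrt(65)) = -1264 + 632*sqrt(65)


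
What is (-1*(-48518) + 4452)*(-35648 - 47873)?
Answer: -4424107370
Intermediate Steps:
(-1*(-48518) + 4452)*(-35648 - 47873) = (48518 + 4452)*(-83521) = 52970*(-83521) = -4424107370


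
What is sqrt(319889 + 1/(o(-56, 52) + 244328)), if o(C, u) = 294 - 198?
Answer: sqrt(4777789471344322)/122212 ≈ 565.59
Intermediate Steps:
o(C, u) = 96
sqrt(319889 + 1/(o(-56, 52) + 244328)) = sqrt(319889 + 1/(96 + 244328)) = sqrt(319889 + 1/244424) = sqrt(78188548937/244424) = sqrt(4777789471344322)/122212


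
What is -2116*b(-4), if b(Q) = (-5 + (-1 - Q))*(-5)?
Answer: -21160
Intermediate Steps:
b(Q) = 30 + 5*Q (b(Q) = (-6 - Q)*(-5) = 30 + 5*Q)
-2116*b(-4) = -2116*(30 + 5*(-4)) = -2116*(30 - 20) = -2116*10 = -21160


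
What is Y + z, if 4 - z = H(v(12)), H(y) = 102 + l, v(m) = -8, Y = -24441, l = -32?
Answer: -24507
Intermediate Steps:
H(y) = 70 (H(y) = 102 - 32 = 70)
z = -66 (z = 4 - 1*70 = 4 - 70 = -66)
Y + z = -24441 - 66 = -24507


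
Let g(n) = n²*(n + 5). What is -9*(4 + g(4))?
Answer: -1332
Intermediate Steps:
g(n) = n²*(5 + n)
-9*(4 + g(4)) = -9*(4 + 4²*(5 + 4)) = -9*(4 + 16*9) = -9*(4 + 144) = -9*148 = -1332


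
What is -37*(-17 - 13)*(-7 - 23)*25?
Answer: -832500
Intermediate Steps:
-37*(-17 - 13)*(-7 - 23)*25 = -(-1110)*(-30)*25 = -37*900*25 = -33300*25 = -832500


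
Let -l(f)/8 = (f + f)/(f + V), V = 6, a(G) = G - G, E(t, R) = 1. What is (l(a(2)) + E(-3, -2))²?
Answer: 1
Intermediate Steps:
a(G) = 0
l(f) = -16*f/(6 + f) (l(f) = -8*(f + f)/(f + 6) = -8*2*f/(6 + f) = -16*f/(6 + f))
(l(a(2)) + E(-3, -2))² = (-16*0/(6 + 0) + 1)² = (-16*0/6 + 1)² = (-16*0*⅙ + 1)² = (0 + 1)² = 1² = 1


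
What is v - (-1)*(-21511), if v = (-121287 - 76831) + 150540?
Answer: -69089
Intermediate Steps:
v = -47578 (v = -198118 + 150540 = -47578)
v - (-1)*(-21511) = -47578 - (-1)*(-21511) = -47578 - 1*21511 = -47578 - 21511 = -69089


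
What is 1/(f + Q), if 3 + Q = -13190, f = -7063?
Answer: -1/20256 ≈ -4.9368e-5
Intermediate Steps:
Q = -13193 (Q = -3 - 13190 = -13193)
1/(f + Q) = 1/(-7063 - 13193) = 1/(-20256) = -1/20256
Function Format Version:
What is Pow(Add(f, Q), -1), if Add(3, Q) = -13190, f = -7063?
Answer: Rational(-1, 20256) ≈ -4.9368e-5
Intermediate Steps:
Q = -13193 (Q = Add(-3, -13190) = -13193)
Pow(Add(f, Q), -1) = Pow(Add(-7063, -13193), -1) = Pow(-20256, -1) = Rational(-1, 20256)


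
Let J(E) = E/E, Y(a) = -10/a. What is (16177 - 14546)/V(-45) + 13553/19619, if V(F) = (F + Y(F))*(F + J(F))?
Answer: 528309097/347884108 ≈ 1.5186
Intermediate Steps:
J(E) = 1
V(F) = (1 + F)*(F - 10/F) (V(F) = (F - 10/F)*(F + 1) = (F - 10/F)*(1 + F) = (1 + F)*(F - 10/F))
(16177 - 14546)/V(-45) + 13553/19619 = (16177 - 14546)/(-10 - 45 + (-45)² - 10/(-45)) + 13553/19619 = 1631/(-10 - 45 + 2025 - 10*(-1/45)) + 13553*(1/19619) = 1631/(-10 - 45 + 2025 + 2/9) + 13553/19619 = 1631/(17732/9) + 13553/19619 = 1631*(9/17732) + 13553/19619 = 14679/17732 + 13553/19619 = 528309097/347884108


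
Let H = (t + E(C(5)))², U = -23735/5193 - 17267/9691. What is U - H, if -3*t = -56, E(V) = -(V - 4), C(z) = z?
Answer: -5342262793/16775121 ≈ -318.46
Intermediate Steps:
E(V) = 4 - V (E(V) = -(-4 + V) = 4 - V)
t = 56/3 (t = -⅓*(-56) = 56/3 ≈ 18.667)
U = -319683416/50325363 (U = -23735*1/5193 - 17267*1/9691 = -23735/5193 - 17267/9691 = -319683416/50325363 ≈ -6.3523)
H = 2809/9 (H = (56/3 + (4 - 1*5))² = (56/3 + (4 - 5))² = (56/3 - 1)² = (53/3)² = 2809/9 ≈ 312.11)
U - H = -319683416/50325363 - 1*2809/9 = -319683416/50325363 - 2809/9 = -5342262793/16775121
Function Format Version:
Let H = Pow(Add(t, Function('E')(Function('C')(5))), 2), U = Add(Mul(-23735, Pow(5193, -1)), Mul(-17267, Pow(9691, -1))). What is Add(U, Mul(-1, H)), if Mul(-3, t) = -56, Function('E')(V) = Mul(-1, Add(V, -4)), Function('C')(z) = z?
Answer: Rational(-5342262793, 16775121) ≈ -318.46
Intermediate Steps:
Function('E')(V) = Add(4, Mul(-1, V)) (Function('E')(V) = Mul(-1, Add(-4, V)) = Add(4, Mul(-1, V)))
t = Rational(56, 3) (t = Mul(Rational(-1, 3), -56) = Rational(56, 3) ≈ 18.667)
U = Rational(-319683416, 50325363) (U = Add(Mul(-23735, Rational(1, 5193)), Mul(-17267, Rational(1, 9691))) = Add(Rational(-23735, 5193), Rational(-17267, 9691)) = Rational(-319683416, 50325363) ≈ -6.3523)
H = Rational(2809, 9) (H = Pow(Add(Rational(56, 3), Add(4, Mul(-1, 5))), 2) = Pow(Add(Rational(56, 3), Add(4, -5)), 2) = Pow(Add(Rational(56, 3), -1), 2) = Pow(Rational(53, 3), 2) = Rational(2809, 9) ≈ 312.11)
Add(U, Mul(-1, H)) = Add(Rational(-319683416, 50325363), Mul(-1, Rational(2809, 9))) = Add(Rational(-319683416, 50325363), Rational(-2809, 9)) = Rational(-5342262793, 16775121)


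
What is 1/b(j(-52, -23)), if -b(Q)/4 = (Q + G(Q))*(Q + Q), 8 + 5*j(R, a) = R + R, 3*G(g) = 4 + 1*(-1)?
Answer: -25/95872 ≈ -0.00026076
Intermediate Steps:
G(g) = 1 (G(g) = (4 + 1*(-1))/3 = (4 - 1)/3 = (⅓)*3 = 1)
j(R, a) = -8/5 + 2*R/5 (j(R, a) = -8/5 + (R + R)/5 = -8/5 + (2*R)/5 = -8/5 + 2*R/5)
b(Q) = -8*Q*(1 + Q) (b(Q) = -4*(Q + 1)*(Q + Q) = -4*(1 + Q)*2*Q = -8*Q*(1 + Q))
1/b(j(-52, -23)) = 1/(-8*(-8/5 + (⅖)*(-52))*(1 + (-8/5 + (⅖)*(-52)))) = 1/(-8*(-8/5 - 104/5)*(1 + (-8/5 - 104/5))) = 1/(-8*(-112/5)*(1 - 112/5)) = 1/(-8*(-112/5)*(-107/5)) = 1/(-95872/25) = -25/95872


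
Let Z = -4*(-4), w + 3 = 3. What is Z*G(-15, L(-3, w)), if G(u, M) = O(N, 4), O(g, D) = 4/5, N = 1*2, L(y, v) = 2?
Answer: 64/5 ≈ 12.800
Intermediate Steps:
w = 0 (w = -3 + 3 = 0)
N = 2
O(g, D) = ⅘ (O(g, D) = 4*(⅕) = ⅘)
Z = 16
G(u, M) = ⅘
Z*G(-15, L(-3, w)) = 16*(⅘) = 64/5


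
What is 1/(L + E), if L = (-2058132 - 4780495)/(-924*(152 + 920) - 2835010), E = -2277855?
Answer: -3825538/8714014022363 ≈ -4.3901e-7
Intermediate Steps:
L = 6838627/3825538 (L = -6838627/(-924*1072 - 2835010) = -6838627/(-990528 - 2835010) = -6838627/(-3825538) = -6838627*(-1/3825538) = 6838627/3825538 ≈ 1.7876)
1/(L + E) = 1/(6838627/3825538 - 2277855) = 1/(-8714014022363/3825538) = -3825538/8714014022363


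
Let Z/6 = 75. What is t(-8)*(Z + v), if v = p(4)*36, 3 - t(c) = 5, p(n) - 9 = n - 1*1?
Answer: -1764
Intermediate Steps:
p(n) = 8 + n (p(n) = 9 + (n - 1*1) = 9 + (n - 1) = 9 + (-1 + n) = 8 + n)
t(c) = -2 (t(c) = 3 - 1*5 = 3 - 5 = -2)
Z = 450 (Z = 6*75 = 450)
v = 432 (v = (8 + 4)*36 = 12*36 = 432)
t(-8)*(Z + v) = -2*(450 + 432) = -2*882 = -1764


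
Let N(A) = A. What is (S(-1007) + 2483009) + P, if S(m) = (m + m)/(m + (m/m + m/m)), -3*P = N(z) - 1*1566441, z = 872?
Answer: 1006630558/335 ≈ 3.0049e+6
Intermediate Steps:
P = 1565569/3 (P = -(872 - 1*1566441)/3 = -(872 - 1566441)/3 = -⅓*(-1565569) = 1565569/3 ≈ 5.2186e+5)
S(m) = 2*m/(2 + m) (S(m) = (2*m)/(m + (1 + 1)) = (2*m)/(m + 2) = (2*m)/(2 + m) = 2*m/(2 + m))
(S(-1007) + 2483009) + P = (2*(-1007)/(2 - 1007) + 2483009) + 1565569/3 = (2*(-1007)/(-1005) + 2483009) + 1565569/3 = (2*(-1007)*(-1/1005) + 2483009) + 1565569/3 = (2014/1005 + 2483009) + 1565569/3 = 2495426059/1005 + 1565569/3 = 1006630558/335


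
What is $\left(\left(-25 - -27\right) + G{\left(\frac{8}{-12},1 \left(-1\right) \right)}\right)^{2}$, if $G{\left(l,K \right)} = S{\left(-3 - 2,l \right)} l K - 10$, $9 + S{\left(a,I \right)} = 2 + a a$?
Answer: $16$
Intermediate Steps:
$S{\left(a,I \right)} = -7 + a^{2}$ ($S{\left(a,I \right)} = -9 + \left(2 + a a\right) = -9 + \left(2 + a^{2}\right) = -7 + a^{2}$)
$G{\left(l,K \right)} = -10 + 18 K l$ ($G{\left(l,K \right)} = \left(-7 + \left(-3 - 2\right)^{2}\right) l K - 10 = \left(-7 + \left(-5\right)^{2}\right) l K - 10 = \left(-7 + 25\right) l K - 10 = 18 l K - 10 = 18 K l - 10 = -10 + 18 K l$)
$\left(\left(-25 - -27\right) + G{\left(\frac{8}{-12},1 \left(-1\right) \right)}\right)^{2} = \left(\left(-25 - -27\right) - \left(10 - 18 \cdot 1 \left(-1\right) \frac{8}{-12}\right)\right)^{2} = \left(\left(-25 + 27\right) - \left(10 + 18 \cdot 8 \left(- \frac{1}{12}\right)\right)\right)^{2} = \left(2 - \left(10 + 18 \left(- \frac{2}{3}\right)\right)\right)^{2} = \left(2 + \left(-10 + 12\right)\right)^{2} = \left(2 + 2\right)^{2} = 4^{2} = 16$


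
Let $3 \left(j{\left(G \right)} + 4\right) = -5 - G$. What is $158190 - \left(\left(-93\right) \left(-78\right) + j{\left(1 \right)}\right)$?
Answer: $150942$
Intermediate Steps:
$j{\left(G \right)} = - \frac{17}{3} - \frac{G}{3}$ ($j{\left(G \right)} = -4 + \frac{-5 - G}{3} = -4 - \left(\frac{5}{3} + \frac{G}{3}\right) = - \frac{17}{3} - \frac{G}{3}$)
$158190 - \left(\left(-93\right) \left(-78\right) + j{\left(1 \right)}\right) = 158190 - \left(\left(-93\right) \left(-78\right) - 6\right) = 158190 - \left(7254 - 6\right) = 158190 - 7248 = 150942$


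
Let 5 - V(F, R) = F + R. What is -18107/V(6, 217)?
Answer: 18107/218 ≈ 83.060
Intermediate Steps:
V(F, R) = 5 - F - R (V(F, R) = 5 - (F + R) = 5 + (-F - R) = 5 - F - R)
-18107/V(6, 217) = -18107/(5 - 1*6 - 1*217) = -18107/(5 - 6 - 217) = -18107/(-218) = -18107*(-1/218) = 18107/218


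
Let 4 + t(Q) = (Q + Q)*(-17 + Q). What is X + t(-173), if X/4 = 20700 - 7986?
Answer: 116592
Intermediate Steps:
X = 50856 (X = 4*(20700 - 7986) = 4*12714 = 50856)
t(Q) = -4 + 2*Q*(-17 + Q) (t(Q) = -4 + (Q + Q)*(-17 + Q) = -4 + (2*Q)*(-17 + Q) = -4 + 2*Q*(-17 + Q))
X + t(-173) = 50856 + (-4 - 34*(-173) + 2*(-173)**2) = 50856 + (-4 + 5882 + 2*29929) = 50856 + (-4 + 5882 + 59858) = 50856 + 65736 = 116592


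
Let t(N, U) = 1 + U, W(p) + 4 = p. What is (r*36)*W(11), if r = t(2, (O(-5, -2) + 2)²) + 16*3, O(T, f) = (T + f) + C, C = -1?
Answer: 21420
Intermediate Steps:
W(p) = -4 + p
O(T, f) = -1 + T + f (O(T, f) = (T + f) - 1 = -1 + T + f)
r = 85 (r = (1 + ((-1 - 5 - 2) + 2)²) + 16*3 = (1 + (-8 + 2)²) + 48 = (1 + (-6)²) + 48 = (1 + 36) + 48 = 37 + 48 = 85)
(r*36)*W(11) = (85*36)*(-4 + 11) = 3060*7 = 21420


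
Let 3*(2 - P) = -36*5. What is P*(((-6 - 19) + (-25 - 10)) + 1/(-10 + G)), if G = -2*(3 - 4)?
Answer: -14911/4 ≈ -3727.8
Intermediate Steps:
G = 2 (G = -2*(-1) = 2)
P = 62 (P = 2 - (-12)*5 = 2 - 1/3*(-180) = 2 + 60 = 62)
P*(((-6 - 19) + (-25 - 10)) + 1/(-10 + G)) = 62*(((-6 - 19) + (-25 - 10)) + 1/(-10 + 2)) = 62*((-25 - 35) + 1/(-8)) = 62*(-60 - 1/8) = 62*(-481/8) = -14911/4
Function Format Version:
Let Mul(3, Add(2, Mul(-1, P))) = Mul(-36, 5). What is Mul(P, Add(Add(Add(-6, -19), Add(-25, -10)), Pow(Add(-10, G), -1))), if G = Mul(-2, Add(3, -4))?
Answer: Rational(-14911, 4) ≈ -3727.8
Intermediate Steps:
G = 2 (G = Mul(-2, -1) = 2)
P = 62 (P = Add(2, Mul(Rational(-1, 3), Mul(-36, 5))) = Add(2, Mul(Rational(-1, 3), -180)) = Add(2, 60) = 62)
Mul(P, Add(Add(Add(-6, -19), Add(-25, -10)), Pow(Add(-10, G), -1))) = Mul(62, Add(Add(Add(-6, -19), Add(-25, -10)), Pow(Add(-10, 2), -1))) = Mul(62, Add(Add(-25, -35), Pow(-8, -1))) = Mul(62, Add(-60, Rational(-1, 8))) = Mul(62, Rational(-481, 8)) = Rational(-14911, 4)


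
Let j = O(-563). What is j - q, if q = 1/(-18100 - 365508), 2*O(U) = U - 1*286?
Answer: -162841595/383608 ≈ -424.50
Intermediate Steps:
O(U) = -143 + U/2 (O(U) = (U - 1*286)/2 = (U - 286)/2 = (-286 + U)/2 = -143 + U/2)
j = -849/2 (j = -143 + (½)*(-563) = -143 - 563/2 = -849/2 ≈ -424.50)
q = -1/383608 (q = 1/(-383608) = -1/383608 ≈ -2.6068e-6)
j - q = -849/2 - 1*(-1/383608) = -849/2 + 1/383608 = -162841595/383608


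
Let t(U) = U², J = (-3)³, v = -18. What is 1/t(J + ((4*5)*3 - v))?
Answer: 1/2601 ≈ 0.00038447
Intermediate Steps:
J = -27
1/t(J + ((4*5)*3 - v)) = 1/((-27 + ((4*5)*3 - 1*(-18)))²) = 1/((-27 + (20*3 + 18))²) = 1/((-27 + (60 + 18))²) = 1/((-27 + 78)²) = 1/(51²) = 1/2601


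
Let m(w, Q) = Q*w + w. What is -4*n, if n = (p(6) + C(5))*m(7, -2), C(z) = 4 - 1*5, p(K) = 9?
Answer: 224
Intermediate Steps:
C(z) = -1 (C(z) = 4 - 5 = -1)
m(w, Q) = w + Q*w
n = -56 (n = (9 - 1)*(7*(1 - 2)) = 8*(7*(-1)) = 8*(-7) = -56)
-4*n = -4*(-56) = 224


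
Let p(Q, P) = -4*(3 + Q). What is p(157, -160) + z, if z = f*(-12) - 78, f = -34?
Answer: -310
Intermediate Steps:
z = 330 (z = -34*(-12) - 78 = 408 - 78 = 330)
p(Q, P) = -12 - 4*Q
p(157, -160) + z = (-12 - 4*157) + 330 = (-12 - 628) + 330 = -640 + 330 = -310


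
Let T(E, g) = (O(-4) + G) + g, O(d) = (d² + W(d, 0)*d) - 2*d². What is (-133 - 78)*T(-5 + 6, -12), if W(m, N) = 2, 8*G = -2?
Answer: 30595/4 ≈ 7648.8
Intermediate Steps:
G = -¼ (G = (⅛)*(-2) = -¼ ≈ -0.25000)
O(d) = -d² + 2*d (O(d) = (d² + 2*d) - 2*d² = -d² + 2*d)
T(E, g) = -97/4 + g (T(E, g) = (-4*(2 - 1*(-4)) - ¼) + g = (-4*(2 + 4) - ¼) + g = (-4*6 - ¼) + g = (-24 - ¼) + g = -97/4 + g)
(-133 - 78)*T(-5 + 6, -12) = (-133 - 78)*(-97/4 - 12) = -211*(-145/4) = 30595/4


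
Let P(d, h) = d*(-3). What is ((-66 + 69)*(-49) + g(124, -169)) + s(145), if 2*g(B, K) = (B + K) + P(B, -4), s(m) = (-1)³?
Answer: -713/2 ≈ -356.50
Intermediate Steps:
s(m) = -1
P(d, h) = -3*d
g(B, K) = K/2 - B (g(B, K) = ((B + K) - 3*B)/2 = (K - 2*B)/2 = K/2 - B)
((-66 + 69)*(-49) + g(124, -169)) + s(145) = ((-66 + 69)*(-49) + ((½)*(-169) - 1*124)) - 1 = (3*(-49) + (-169/2 - 124)) - 1 = (-147 - 417/2) - 1 = -711/2 - 1 = -713/2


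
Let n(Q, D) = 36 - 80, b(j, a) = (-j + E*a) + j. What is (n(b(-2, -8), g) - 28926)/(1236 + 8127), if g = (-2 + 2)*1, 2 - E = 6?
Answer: -28970/9363 ≈ -3.0941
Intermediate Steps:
E = -4 (E = 2 - 1*6 = 2 - 6 = -4)
g = 0 (g = 0*1 = 0)
b(j, a) = -4*a (b(j, a) = (-j - 4*a) + j = -4*a)
n(Q, D) = -44
(n(b(-2, -8), g) - 28926)/(1236 + 8127) = (-44 - 28926)/(1236 + 8127) = -28970/9363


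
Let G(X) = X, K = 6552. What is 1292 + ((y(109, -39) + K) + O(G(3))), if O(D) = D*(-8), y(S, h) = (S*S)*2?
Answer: 31582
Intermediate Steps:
y(S, h) = 2*S² (y(S, h) = S²*2 = 2*S²)
O(D) = -8*D
1292 + ((y(109, -39) + K) + O(G(3))) = 1292 + ((2*109² + 6552) - 8*3) = 1292 + ((2*11881 + 6552) - 24) = 1292 + ((23762 + 6552) - 24) = 1292 + (30314 - 24) = 1292 + 30290 = 31582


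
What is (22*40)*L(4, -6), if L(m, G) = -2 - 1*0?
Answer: -1760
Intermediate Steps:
L(m, G) = -2 (L(m, G) = -2 + 0 = -2)
(22*40)*L(4, -6) = (22*40)*(-2) = 880*(-2) = -1760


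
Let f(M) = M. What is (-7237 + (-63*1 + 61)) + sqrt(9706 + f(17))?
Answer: -7239 + sqrt(9723) ≈ -7140.4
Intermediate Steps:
(-7237 + (-63*1 + 61)) + sqrt(9706 + f(17)) = (-7237 + (-63*1 + 61)) + sqrt(9706 + 17) = (-7237 + (-63 + 61)) + sqrt(9723) = (-7237 - 2) + sqrt(9723) = -7239 + sqrt(9723)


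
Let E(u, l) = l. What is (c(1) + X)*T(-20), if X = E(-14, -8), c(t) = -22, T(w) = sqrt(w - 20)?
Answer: -60*I*sqrt(10) ≈ -189.74*I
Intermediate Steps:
T(w) = sqrt(-20 + w)
X = -8
(c(1) + X)*T(-20) = (-22 - 8)*sqrt(-20 - 20) = -60*I*sqrt(10)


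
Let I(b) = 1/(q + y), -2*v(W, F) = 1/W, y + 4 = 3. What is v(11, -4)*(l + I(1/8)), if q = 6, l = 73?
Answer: -183/55 ≈ -3.3273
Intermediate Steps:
y = -1 (y = -4 + 3 = -1)
v(W, F) = -1/(2*W)
I(b) = 1/5 (I(b) = 1/(6 - 1) = 1/5)
v(11, -4)*(l + I(1/8)) = (-1/2/11)*(73 + 1/5) = -1/2*1/11*(366/5) = -1/22*366/5 = -183/55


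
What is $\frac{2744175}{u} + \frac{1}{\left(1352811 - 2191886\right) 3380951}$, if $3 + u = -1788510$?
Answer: $- \frac{2594957246546381796}{1691260495373415575} \approx -1.5343$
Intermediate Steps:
$u = -1788513$ ($u = -3 - 1788510 = -1788513$)
$\frac{2744175}{u} + \frac{1}{\left(1352811 - 2191886\right) 3380951} = \frac{2744175}{-1788513} + \frac{1}{\left(1352811 - 2191886\right) 3380951} = 2744175 \left(- \frac{1}{1788513}\right) + \frac{1}{-839075} \cdot \frac{1}{3380951} = - \frac{914725}{596171} - \frac{1}{2836871460325} = - \frac{2594957246546381796}{1691260495373415575}$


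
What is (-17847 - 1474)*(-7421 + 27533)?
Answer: -388583952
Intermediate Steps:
(-17847 - 1474)*(-7421 + 27533) = -19321*20112 = -388583952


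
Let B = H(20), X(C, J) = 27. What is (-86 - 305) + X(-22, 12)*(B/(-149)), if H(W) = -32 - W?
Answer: -56855/149 ≈ -381.58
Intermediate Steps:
B = -52 (B = -32 - 1*20 = -32 - 20 = -52)
(-86 - 305) + X(-22, 12)*(B/(-149)) = (-86 - 305) + 27*(-52/(-149)) = -391 + 27*(-52*(-1/149)) = -391 + 27*(52/149) = -391 + 1404/149 = -56855/149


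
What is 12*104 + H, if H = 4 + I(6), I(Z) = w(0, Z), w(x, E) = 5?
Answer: 1257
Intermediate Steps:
I(Z) = 5
H = 9 (H = 4 + 5 = 9)
12*104 + H = 12*104 + 9 = 1248 + 9 = 1257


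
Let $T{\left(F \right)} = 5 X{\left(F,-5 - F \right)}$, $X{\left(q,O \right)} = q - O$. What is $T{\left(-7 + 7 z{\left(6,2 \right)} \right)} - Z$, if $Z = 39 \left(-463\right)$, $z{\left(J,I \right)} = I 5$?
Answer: $18712$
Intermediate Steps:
$z{\left(J,I \right)} = 5 I$
$T{\left(F \right)} = 25 + 10 F$ ($T{\left(F \right)} = 5 \left(F - \left(-5 - F\right)\right) = 5 \left(F + \left(5 + F\right)\right) = 5 \left(5 + 2 F\right) = 25 + 10 F$)
$Z = -18057$
$T{\left(-7 + 7 z{\left(6,2 \right)} \right)} - Z = \left(25 + 10 \left(-7 + 7 \cdot 5 \cdot 2\right)\right) - -18057 = \left(25 + 10 \left(-7 + 7 \cdot 10\right)\right) + 18057 = \left(25 + 10 \left(-7 + 70\right)\right) + 18057 = \left(25 + 10 \cdot 63\right) + 18057 = \left(25 + 630\right) + 18057 = 655 + 18057 = 18712$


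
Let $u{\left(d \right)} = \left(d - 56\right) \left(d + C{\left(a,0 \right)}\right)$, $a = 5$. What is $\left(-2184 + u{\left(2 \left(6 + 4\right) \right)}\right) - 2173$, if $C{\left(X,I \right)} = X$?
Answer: $-5257$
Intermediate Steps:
$u{\left(d \right)} = \left(-56 + d\right) \left(5 + d\right)$ ($u{\left(d \right)} = \left(d - 56\right) \left(d + 5\right) = \left(-56 + d\right) \left(5 + d\right)$)
$\left(-2184 + u{\left(2 \left(6 + 4\right) \right)}\right) - 2173 = \left(-2184 - \left(280 - 4 \left(6 + 4\right)^{2} + 51 \cdot 2 \left(6 + 4\right)\right)\right) - 2173 = \left(-2184 - \left(280 - 400 + 51 \cdot 2 \cdot 10\right)\right) - 2173 = \left(-2184 - \left(1300 - 400\right)\right) - 2173 = \left(-2184 - 900\right) - 2173 = -3084 - 2173 = -5257$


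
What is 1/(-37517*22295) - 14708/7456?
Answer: -3075595452519/1559126983960 ≈ -1.9726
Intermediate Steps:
1/(-37517*22295) - 14708/7456 = -1/37517*1/22295 - 14708*1/7456 = -1/836441515 - 3677/1864 = -3075595452519/1559126983960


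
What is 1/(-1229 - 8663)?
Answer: -1/9892 ≈ -0.00010109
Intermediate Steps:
1/(-1229 - 8663) = 1/(-9892) = -1/9892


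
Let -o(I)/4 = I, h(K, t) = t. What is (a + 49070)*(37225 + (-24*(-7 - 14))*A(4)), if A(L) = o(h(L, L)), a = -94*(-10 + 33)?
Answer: 1367884188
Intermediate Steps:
a = -2162 (a = -94*23 = -2162)
o(I) = -4*I
A(L) = -4*L
(a + 49070)*(37225 + (-24*(-7 - 14))*A(4)) = (-2162 + 49070)*(37225 + (-24*(-7 - 14))*(-4*4)) = 46908*(37225 - 24*(-21)*(-16)) = 46908*(37225 + 504*(-16)) = 46908*(37225 - 8064) = 46908*29161 = 1367884188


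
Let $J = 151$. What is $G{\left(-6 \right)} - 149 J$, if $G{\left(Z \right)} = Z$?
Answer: $-22505$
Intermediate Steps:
$G{\left(-6 \right)} - 149 J = -6 - 22499 = -22505$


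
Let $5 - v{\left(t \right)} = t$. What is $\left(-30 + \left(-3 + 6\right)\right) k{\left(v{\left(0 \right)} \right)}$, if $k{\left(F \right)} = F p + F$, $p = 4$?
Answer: $-675$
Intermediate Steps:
$v{\left(t \right)} = 5 - t$
$k{\left(F \right)} = 5 F$ ($k{\left(F \right)} = F 4 + F = 4 F + F = 5 F$)
$\left(-30 + \left(-3 + 6\right)\right) k{\left(v{\left(0 \right)} \right)} = \left(-30 + \left(-3 + 6\right)\right) 5 \left(5 - 0\right) = \left(-30 + 3\right) 5 \left(5 + 0\right) = - 27 \cdot 5 \cdot 5 = \left(-27\right) 25 = -675$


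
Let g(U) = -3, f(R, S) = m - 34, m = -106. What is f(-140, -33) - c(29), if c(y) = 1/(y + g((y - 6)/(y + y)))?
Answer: -3641/26 ≈ -140.04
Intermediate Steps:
f(R, S) = -140 (f(R, S) = -106 - 34 = -140)
c(y) = 1/(-3 + y) (c(y) = 1/(y - 3) = 1/(-3 + y))
f(-140, -33) - c(29) = -140 - 1/(-3 + 29) = -140 - 1/26 = -3641/26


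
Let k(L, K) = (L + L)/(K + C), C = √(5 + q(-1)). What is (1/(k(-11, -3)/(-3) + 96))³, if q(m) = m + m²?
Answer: 543673863/398054807457481 + 32861268*√5/398054807457481 ≈ 1.5504e-6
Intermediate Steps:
C = √5 (C = √(5 - (1 - 1)) = √(5 - 1*0) = √(5 + 0) = √5 ≈ 2.2361)
k(L, K) = 2*L/(K + √5) (k(L, K) = (L + L)/(K + √5) = (2*L)/(K + √5) = 2*L/(K + √5))
(1/(k(-11, -3)/(-3) + 96))³ = (1/((2*(-11)/(-3 + √5))/(-3) + 96))³ = (1/(-22/(-3 + √5)*(-⅓) + 96))³ = (1/(22/(3*(-3 + √5)) + 96))³ = (1/(96 + 22/(3*(-3 + √5))))³ = (96 + 22/(3*(-3 + √5)))⁻³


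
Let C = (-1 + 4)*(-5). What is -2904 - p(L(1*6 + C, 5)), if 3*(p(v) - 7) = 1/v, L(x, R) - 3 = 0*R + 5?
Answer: -69865/24 ≈ -2911.0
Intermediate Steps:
C = -15 (C = 3*(-5) = -15)
L(x, R) = 8 (L(x, R) = 3 + (0*R + 5) = 3 + (0 + 5) = 3 + 5 = 8)
p(v) = 7 + 1/(3*v)
-2904 - p(L(1*6 + C, 5)) = -2904 - (7 + (⅓)/8) = -2904 - (7 + (⅓)*(⅛)) = -2904 - (7 + 1/24) = -2904 - 1*169/24 = -2904 - 169/24 = -69865/24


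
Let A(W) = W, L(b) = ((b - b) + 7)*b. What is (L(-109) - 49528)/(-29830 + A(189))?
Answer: 50291/29641 ≈ 1.6967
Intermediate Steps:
L(b) = 7*b (L(b) = (0 + 7)*b = 7*b)
(L(-109) - 49528)/(-29830 + A(189)) = (7*(-109) - 49528)/(-29830 + 189) = (-763 - 49528)/(-29641) = -50291*(-1/29641) = 50291/29641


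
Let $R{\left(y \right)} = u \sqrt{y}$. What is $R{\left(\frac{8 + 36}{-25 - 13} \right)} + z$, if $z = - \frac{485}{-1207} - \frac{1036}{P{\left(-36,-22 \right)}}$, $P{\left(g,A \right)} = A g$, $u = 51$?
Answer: $- \frac{216583}{238986} + \frac{51 i \sqrt{418}}{19} \approx -0.90626 + 54.879 i$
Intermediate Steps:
$R{\left(y \right)} = 51 \sqrt{y}$
$z = - \frac{216583}{238986}$ ($z = - \frac{485}{-1207} - \frac{1036}{\left(-22\right) \left(-36\right)} = \left(-485\right) \left(- \frac{1}{1207}\right) - \frac{1036}{792} = \frac{485}{1207} - \frac{259}{198} = - \frac{216583}{238986} \approx -0.90626$)
$R{\left(\frac{8 + 36}{-25 - 13} \right)} + z = 51 \sqrt{\frac{8 + 36}{-25 - 13}} - \frac{216583}{238986} = 51 \sqrt{\frac{44}{-38}} - \frac{216583}{238986} = 51 \sqrt{44 \left(- \frac{1}{38}\right)} - \frac{216583}{238986} = 51 \sqrt{- \frac{22}{19}} - \frac{216583}{238986} = 51 \frac{i \sqrt{418}}{19} - \frac{216583}{238986} = \frac{51 i \sqrt{418}}{19} - \frac{216583}{238986} = - \frac{216583}{238986} + \frac{51 i \sqrt{418}}{19}$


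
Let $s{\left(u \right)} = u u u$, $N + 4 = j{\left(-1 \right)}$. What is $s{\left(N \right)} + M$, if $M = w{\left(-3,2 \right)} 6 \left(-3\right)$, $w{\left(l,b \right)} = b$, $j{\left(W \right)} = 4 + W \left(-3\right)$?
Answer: $-9$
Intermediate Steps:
$j{\left(W \right)} = 4 - 3 W$
$N = 3$ ($N = -4 + \left(4 - -3\right) = -4 + \left(4 + 3\right) = -4 + 7 = 3$)
$s{\left(u \right)} = u^{3}$ ($s{\left(u \right)} = u^{2} u = u^{3}$)
$M = -36$ ($M = 2 \cdot 6 \left(-3\right) = 12 \left(-3\right) = -36$)
$s{\left(N \right)} + M = 3^{3} - 36 = 27 - 36 = -9$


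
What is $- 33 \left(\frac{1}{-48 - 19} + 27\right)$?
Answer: $- \frac{59664}{67} \approx -890.51$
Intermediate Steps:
$- 33 \left(\frac{1}{-48 - 19} + 27\right) = - 33 \left(\frac{1}{-67} + 27\right) = - 33 \left(- \frac{1}{67} + 27\right) = \left(-33\right) \frac{1808}{67} = - \frac{59664}{67}$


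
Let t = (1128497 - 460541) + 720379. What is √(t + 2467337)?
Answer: 6*√107102 ≈ 1963.6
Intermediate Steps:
t = 1388335 (t = 667956 + 720379 = 1388335)
√(t + 2467337) = √(1388335 + 2467337) = √3855672 = 6*√107102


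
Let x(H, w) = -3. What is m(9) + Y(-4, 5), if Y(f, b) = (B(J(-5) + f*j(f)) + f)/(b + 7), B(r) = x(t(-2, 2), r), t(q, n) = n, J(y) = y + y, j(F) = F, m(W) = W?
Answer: 101/12 ≈ 8.4167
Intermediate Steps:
J(y) = 2*y
B(r) = -3
Y(f, b) = (-3 + f)/(7 + b) (Y(f, b) = (-3 + f)/(b + 7) = (-3 + f)/(7 + b))
m(9) + Y(-4, 5) = 9 + (-3 - 4)/(7 + 5) = 9 - 7/12 = 101/12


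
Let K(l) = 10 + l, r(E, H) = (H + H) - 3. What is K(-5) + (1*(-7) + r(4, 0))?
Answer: -5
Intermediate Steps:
r(E, H) = -3 + 2*H (r(E, H) = 2*H - 3 = -3 + 2*H)
K(-5) + (1*(-7) + r(4, 0)) = (10 - 5) + (1*(-7) + (-3 + 2*0)) = 5 + (-7 + (-3 + 0)) = 5 + (-7 - 3) = 5 - 10 = -5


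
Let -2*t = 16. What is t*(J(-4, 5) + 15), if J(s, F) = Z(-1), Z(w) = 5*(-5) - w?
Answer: 72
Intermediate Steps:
t = -8 (t = -½*16 = -8)
Z(w) = -25 - w
J(s, F) = -24 (J(s, F) = -25 - 1*(-1) = -25 + 1 = -24)
t*(J(-4, 5) + 15) = -8*(-24 + 15) = -8*(-9) = 72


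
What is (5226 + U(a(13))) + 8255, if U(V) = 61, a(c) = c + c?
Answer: 13542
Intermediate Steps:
a(c) = 2*c
(5226 + U(a(13))) + 8255 = (5226 + 61) + 8255 = 5287 + 8255 = 13542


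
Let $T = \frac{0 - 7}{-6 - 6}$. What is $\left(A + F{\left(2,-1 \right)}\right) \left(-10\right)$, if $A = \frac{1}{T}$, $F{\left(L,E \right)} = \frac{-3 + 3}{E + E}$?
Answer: $- \frac{120}{7} \approx -17.143$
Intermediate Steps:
$T = \frac{7}{12}$ ($T = - \frac{7}{-12} = \left(-7\right) \left(- \frac{1}{12}\right) = \frac{7}{12} \approx 0.58333$)
$F{\left(L,E \right)} = 0$ ($F{\left(L,E \right)} = \frac{0}{2 E} = 0 \frac{1}{2 E} = 0$)
$A = \frac{12}{7}$ ($A = \frac{1}{\frac{7}{12}} = \frac{12}{7} \approx 1.7143$)
$\left(A + F{\left(2,-1 \right)}\right) \left(-10\right) = \left(\frac{12}{7} + 0\right) \left(-10\right) = \frac{12}{7} \left(-10\right) = - \frac{120}{7}$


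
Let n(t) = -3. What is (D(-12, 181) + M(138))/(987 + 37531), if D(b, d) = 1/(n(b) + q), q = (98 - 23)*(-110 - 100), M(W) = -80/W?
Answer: -70021/4651934414 ≈ -1.5052e-5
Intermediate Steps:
q = -15750 (q = 75*(-210) = -15750)
D(b, d) = -1/15753 (D(b, d) = 1/(-3 - 15750) = 1/(-15753) = -1/15753)
(D(-12, 181) + M(138))/(987 + 37531) = (-1/15753 - 80/138)/(987 + 37531) = (-1/15753 - 80*1/138)/38518 = (-1/15753 - 40/69)*(1/38518) = -70021/120773*1/38518 = -70021/4651934414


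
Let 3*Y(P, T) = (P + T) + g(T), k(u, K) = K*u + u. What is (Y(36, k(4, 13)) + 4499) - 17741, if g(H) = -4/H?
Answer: -184959/14 ≈ -13211.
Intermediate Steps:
k(u, K) = u + K*u
Y(P, T) = -4/(3*T) + P/3 + T/3 (Y(P, T) = ((P + T) - 4/T)/3 = (P + T - 4/T)/3 = -4/(3*T) + P/3 + T/3)
(Y(36, k(4, 13)) + 4499) - 17741 = ((-4 + (4*(1 + 13))*(36 + 4*(1 + 13)))/(3*((4*(1 + 13)))) + 4499) - 17741 = ((-4 + (4*14)*(36 + 4*14))/(3*((4*14))) + 4499) - 17741 = ((⅓)*(-4 + 56*(36 + 56))/56 + 4499) - 17741 = ((⅓)*(1/56)*(-4 + 56*92) + 4499) - 17741 = ((⅓)*(1/56)*(-4 + 5152) + 4499) - 17741 = ((⅓)*(1/56)*5148 + 4499) - 17741 = (429/14 + 4499) - 17741 = 63415/14 - 17741 = -184959/14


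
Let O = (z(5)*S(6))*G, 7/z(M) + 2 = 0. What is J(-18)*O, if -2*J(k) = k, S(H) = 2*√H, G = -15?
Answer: 945*√6 ≈ 2314.8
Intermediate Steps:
J(k) = -k/2
z(M) = -7/2 (z(M) = 7/(-2 + 0) = 7/(-2) = 7*(-½) = -7/2)
O = 105*√6 (O = -7*√6*(-15) = 105*√6 ≈ 257.20)
J(-18)*O = (-½*(-18))*(105*√6) = 9*(105*√6) = 945*√6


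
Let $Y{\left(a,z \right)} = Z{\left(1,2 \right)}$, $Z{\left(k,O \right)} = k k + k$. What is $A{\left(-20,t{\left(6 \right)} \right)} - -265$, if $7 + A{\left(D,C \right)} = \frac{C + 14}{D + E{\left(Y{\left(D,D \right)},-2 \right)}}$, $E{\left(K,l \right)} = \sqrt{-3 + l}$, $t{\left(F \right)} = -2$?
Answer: $\frac{6950}{27} - \frac{4 i \sqrt{5}}{135} \approx 257.41 - 0.066254 i$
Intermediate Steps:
$Z{\left(k,O \right)} = k + k^{2}$ ($Z{\left(k,O \right)} = k^{2} + k = k + k^{2}$)
$Y{\left(a,z \right)} = 2$ ($Y{\left(a,z \right)} = 1 \left(1 + 1\right) = 1 \cdot 2 = 2$)
$A{\left(D,C \right)} = -7 + \frac{14 + C}{D + i \sqrt{5}}$ ($A{\left(D,C \right)} = -7 + \frac{C + 14}{D + \sqrt{-3 - 2}} = -7 + \frac{14 + C}{D + \sqrt{-5}} = -7 + \frac{14 + C}{D + i \sqrt{5}}$)
$A{\left(-20,t{\left(6 \right)} \right)} - -265 = \frac{14 - 2 - -140 - 7 i \sqrt{5}}{-20 + i \sqrt{5}} - -265 = \frac{14 - 2 + 140 - 7 i \sqrt{5}}{-20 + i \sqrt{5}} + 265 = \frac{152 - 7 i \sqrt{5}}{-20 + i \sqrt{5}} + 265 = 265 + \frac{152 - 7 i \sqrt{5}}{-20 + i \sqrt{5}}$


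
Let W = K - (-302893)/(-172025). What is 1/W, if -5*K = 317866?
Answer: -172025/10936482623 ≈ -1.5729e-5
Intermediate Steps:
K = -317866/5 (K = -⅕*317866 = -317866/5 ≈ -63573.)
W = -10936482623/172025 (W = -317866/5 - (-302893)/(-172025) = -317866/5 - (-302893)*(-1)/172025 = -317866/5 - 1*302893/172025 = -317866/5 - 302893/172025 = -10936482623/172025 ≈ -63575.)
1/W = 1/(-10936482623/172025) = -172025/10936482623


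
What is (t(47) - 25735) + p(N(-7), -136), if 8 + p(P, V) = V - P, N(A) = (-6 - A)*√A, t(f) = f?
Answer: -25832 - I*√7 ≈ -25832.0 - 2.6458*I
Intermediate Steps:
N(A) = √A*(-6 - A)
p(P, V) = -8 + V - P (p(P, V) = -8 + (V - P) = -8 + V - P)
(t(47) - 25735) + p(N(-7), -136) = (47 - 25735) + (-8 - 136 - √(-7)*(-6 - 1*(-7))) = -25688 + (-8 - 136 - I*√7*(-6 + 7)) = -25688 + (-8 - 136 - I*√7) = -25688 + (-144 - I*√7) = -25832 - I*√7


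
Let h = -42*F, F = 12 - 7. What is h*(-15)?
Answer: 3150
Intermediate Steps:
F = 5
h = -210 (h = -42*5 = -210)
h*(-15) = -210*(-15) = 3150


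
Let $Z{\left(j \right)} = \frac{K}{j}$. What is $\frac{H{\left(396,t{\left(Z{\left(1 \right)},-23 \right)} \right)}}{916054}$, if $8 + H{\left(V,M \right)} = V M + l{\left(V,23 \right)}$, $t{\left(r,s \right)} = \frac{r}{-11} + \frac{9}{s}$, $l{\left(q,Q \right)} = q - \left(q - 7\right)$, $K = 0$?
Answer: $- \frac{3587}{21069242} \approx -0.00017025$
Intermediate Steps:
$Z{\left(j \right)} = 0$ ($Z{\left(j \right)} = \frac{0}{j} = 0$)
$l{\left(q,Q \right)} = 7$ ($l{\left(q,Q \right)} = q - \left(-7 + q\right) = 7$)
$t{\left(r,s \right)} = \frac{9}{s} - \frac{r}{11}$ ($t{\left(r,s \right)} = r \left(- \frac{1}{11}\right) + \frac{9}{s} = - \frac{r}{11} + \frac{9}{s} = \frac{9}{s} - \frac{r}{11}$)
$H{\left(V,M \right)} = -1 + M V$ ($H{\left(V,M \right)} = -8 + \left(V M + 7\right) = -8 + \left(M V + 7\right) = -8 + \left(7 + M V\right) = -1 + M V$)
$\frac{H{\left(396,t{\left(Z{\left(1 \right)},-23 \right)} \right)}}{916054} = \frac{-1 + \left(\frac{9}{-23} - 0\right) 396}{916054} = \left(-1 + \left(9 \left(- \frac{1}{23}\right) + 0\right) 396\right) \frac{1}{916054} = \left(-1 + \left(- \frac{9}{23} + 0\right) 396\right) \frac{1}{916054} = \left(-1 - \frac{3564}{23}\right) \frac{1}{916054} = \left(- \frac{3587}{23}\right) \frac{1}{916054} = - \frac{3587}{21069242}$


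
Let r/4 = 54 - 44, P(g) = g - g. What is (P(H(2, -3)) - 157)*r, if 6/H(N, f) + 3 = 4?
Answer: -6280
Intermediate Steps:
H(N, f) = 6 (H(N, f) = 6/(-3 + 4) = 6/1 = 6*1 = 6)
P(g) = 0
r = 40 (r = 4*(54 - 44) = 4*10 = 40)
(P(H(2, -3)) - 157)*r = (0 - 157)*40 = -157*40 = -6280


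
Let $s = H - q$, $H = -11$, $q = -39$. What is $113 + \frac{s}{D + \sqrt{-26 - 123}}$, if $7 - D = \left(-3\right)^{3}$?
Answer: $\frac{148417}{1305} - \frac{28 i \sqrt{149}}{1305} \approx 113.73 - 0.2619 i$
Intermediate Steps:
$D = 34$ ($D = 7 - \left(-3\right)^{3} = 7 - -27 = 7 + 27 = 34$)
$s = 28$ ($s = -11 - -39 = -11 + 39 = 28$)
$113 + \frac{s}{D + \sqrt{-26 - 123}} = 113 + \frac{28}{34 + \sqrt{-26 - 123}} = 113 + \frac{28}{34 + \sqrt{-149}} = 113 + \frac{28}{34 + i \sqrt{149}}$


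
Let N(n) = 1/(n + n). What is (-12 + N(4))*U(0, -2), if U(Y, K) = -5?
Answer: 475/8 ≈ 59.375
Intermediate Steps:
N(n) = 1/(2*n)
(-12 + N(4))*U(0, -2) = (-12 + (½)/4)*(-5) = (-12 + (½)*(¼))*(-5) = (-12 + ⅛)*(-5) = -95/8*(-5) = 475/8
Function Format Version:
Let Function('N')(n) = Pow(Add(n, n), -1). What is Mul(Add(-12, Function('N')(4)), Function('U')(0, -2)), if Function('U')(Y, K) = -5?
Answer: Rational(475, 8) ≈ 59.375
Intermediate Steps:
Function('N')(n) = Mul(Rational(1, 2), Pow(n, -1)) (Function('N')(n) = Pow(Mul(2, n), -1) = Mul(Rational(1, 2), Pow(n, -1)))
Mul(Add(-12, Function('N')(4)), Function('U')(0, -2)) = Mul(Add(-12, Mul(Rational(1, 2), Pow(4, -1))), -5) = Mul(Add(-12, Mul(Rational(1, 2), Rational(1, 4))), -5) = Mul(Add(-12, Rational(1, 8)), -5) = Mul(Rational(-95, 8), -5) = Rational(475, 8)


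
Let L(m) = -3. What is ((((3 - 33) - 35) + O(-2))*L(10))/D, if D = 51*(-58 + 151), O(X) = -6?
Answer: 71/1581 ≈ 0.044908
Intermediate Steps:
D = 4743 (D = 51*93 = 4743)
((((3 - 33) - 35) + O(-2))*L(10))/D = ((((3 - 33) - 35) - 6)*(-3))/4743 = (((-30 - 35) - 6)*(-3))*(1/4743) = ((-65 - 6)*(-3))*(1/4743) = -71*(-3)*(1/4743) = 213*(1/4743) = 71/1581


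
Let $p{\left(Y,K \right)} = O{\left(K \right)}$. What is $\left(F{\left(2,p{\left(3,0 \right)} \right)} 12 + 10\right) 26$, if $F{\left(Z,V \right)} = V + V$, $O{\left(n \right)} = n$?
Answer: $260$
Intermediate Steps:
$p{\left(Y,K \right)} = K$
$F{\left(Z,V \right)} = 2 V$
$\left(F{\left(2,p{\left(3,0 \right)} \right)} 12 + 10\right) 26 = \left(2 \cdot 0 \cdot 12 + 10\right) 26 = \left(0 \cdot 12 + 10\right) 26 = \left(0 + 10\right) 26 = 10 \cdot 26 = 260$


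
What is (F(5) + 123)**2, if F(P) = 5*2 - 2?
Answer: 17161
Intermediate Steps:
F(P) = 8 (F(P) = 10 - 2 = 8)
(F(5) + 123)**2 = (8 + 123)**2 = 131**2 = 17161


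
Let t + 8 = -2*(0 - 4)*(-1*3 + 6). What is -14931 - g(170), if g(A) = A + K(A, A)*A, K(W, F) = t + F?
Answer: -46721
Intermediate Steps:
t = 16 (t = -8 - 2*(0 - 4)*(-1*3 + 6) = -8 - (-8)*(-3 + 6) = -8 - (-8)*3 = -8 - 2*(-12) = -8 + 24 = 16)
K(W, F) = 16 + F
g(A) = A + A*(16 + A) (g(A) = A + (16 + A)*A = A + A*(16 + A))
-14931 - g(170) = -14931 - 170*(17 + 170) = -14931 - 170*187 = -14931 - 1*31790 = -14931 - 31790 = -46721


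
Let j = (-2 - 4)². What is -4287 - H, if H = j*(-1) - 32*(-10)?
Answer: -4571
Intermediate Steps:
j = 36 (j = (-6)² = 36)
H = 284 (H = 36*(-1) - 32*(-10) = -36 + 320 = 284)
-4287 - H = -4287 - 1*284 = -4287 - 284 = -4571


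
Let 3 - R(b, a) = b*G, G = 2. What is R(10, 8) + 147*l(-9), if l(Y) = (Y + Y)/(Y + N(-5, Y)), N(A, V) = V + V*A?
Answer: -115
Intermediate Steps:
N(A, V) = V + A*V
R(b, a) = 3 - 2*b (R(b, a) = 3 - b*2 = 3 - 2*b)
l(Y) = -⅔ (l(Y) = (Y + Y)/(Y + Y*(1 - 5)) = (2*Y)/(Y + Y*(-4)) = (2*Y)/(Y - 4*Y) = (2*Y)/((-3*Y)) = (2*Y)*(-1/(3*Y)) = -⅔)
R(10, 8) + 147*l(-9) = (3 - 2*10) + 147*(-⅔) = (3 - 20) - 98 = -17 - 98 = -115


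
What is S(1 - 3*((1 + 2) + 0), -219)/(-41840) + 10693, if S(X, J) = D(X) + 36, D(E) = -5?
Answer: 447395089/41840 ≈ 10693.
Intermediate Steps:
S(X, J) = 31 (S(X, J) = -5 + 36 = 31)
S(1 - 3*((1 + 2) + 0), -219)/(-41840) + 10693 = 31/(-41840) + 10693 = 31*(-1/41840) + 10693 = -31/41840 + 10693 = 447395089/41840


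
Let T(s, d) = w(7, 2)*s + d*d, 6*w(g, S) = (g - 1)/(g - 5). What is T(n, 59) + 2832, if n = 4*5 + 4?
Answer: 6325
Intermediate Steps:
n = 24 (n = 20 + 4 = 24)
w(g, S) = (-1 + g)/(6*(-5 + g)) (w(g, S) = ((g - 1)/(g - 5))/6 = ((-1 + g)/(-5 + g))/6 = (-1 + g)/(6*(-5 + g)))
T(s, d) = d² + s/2 (T(s, d) = ((-1 + 7)/(6*(-5 + 7)))*s + d*d = ((⅙)*6/2)*s + d² = ((⅙)*(½)*6)*s + d² = s/2 + d² = d² + s/2)
T(n, 59) + 2832 = (59² + (½)*24) + 2832 = (3481 + 12) + 2832 = 3493 + 2832 = 6325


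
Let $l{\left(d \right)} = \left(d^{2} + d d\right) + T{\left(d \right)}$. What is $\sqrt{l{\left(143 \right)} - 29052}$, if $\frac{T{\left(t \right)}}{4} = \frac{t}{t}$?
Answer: $5 \sqrt{474} \approx 108.86$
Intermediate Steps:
$T{\left(t \right)} = 4$ ($T{\left(t \right)} = 4 \frac{t}{t} = 4 \cdot 1 = 4$)
$l{\left(d \right)} = 4 + 2 d^{2}$ ($l{\left(d \right)} = \left(d^{2} + d d\right) + 4 = \left(d^{2} + d^{2}\right) + 4 = 2 d^{2} + 4 = 4 + 2 d^{2}$)
$\sqrt{l{\left(143 \right)} - 29052} = \sqrt{\left(4 + 2 \cdot 143^{2}\right) - 29052} = \sqrt{\left(4 + 2 \cdot 20449\right) - 29052} = \sqrt{\left(4 + 40898\right) - 29052} = \sqrt{40902 - 29052} = \sqrt{11850} = 5 \sqrt{474}$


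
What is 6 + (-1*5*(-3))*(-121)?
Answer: -1809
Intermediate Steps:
6 + (-1*5*(-3))*(-121) = 6 - 5*(-3)*(-121) = 6 + 15*(-121) = 6 - 1815 = -1809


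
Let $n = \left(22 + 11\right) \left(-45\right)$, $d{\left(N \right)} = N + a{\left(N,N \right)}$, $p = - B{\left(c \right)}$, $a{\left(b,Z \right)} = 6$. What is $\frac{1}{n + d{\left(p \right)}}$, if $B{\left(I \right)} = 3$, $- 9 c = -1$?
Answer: $- \frac{1}{1482} \approx -0.00067476$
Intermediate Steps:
$c = \frac{1}{9}$ ($c = \left(- \frac{1}{9}\right) \left(-1\right) = \frac{1}{9} \approx 0.11111$)
$p = -3$ ($p = \left(-1\right) 3 = -3$)
$d{\left(N \right)} = 6 + N$ ($d{\left(N \right)} = N + 6 = 6 + N$)
$n = -1485$ ($n = 33 \left(-45\right) = -1485$)
$\frac{1}{n + d{\left(p \right)}} = \frac{1}{-1485 + \left(6 - 3\right)} = \frac{1}{-1485 + 3} = \frac{1}{-1482} = - \frac{1}{1482}$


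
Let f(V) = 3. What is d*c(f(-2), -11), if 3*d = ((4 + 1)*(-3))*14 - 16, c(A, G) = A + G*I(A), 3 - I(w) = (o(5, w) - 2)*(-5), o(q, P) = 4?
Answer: 31640/3 ≈ 10547.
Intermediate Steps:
I(w) = 13 (I(w) = 3 - (4 - 2)*(-5) = 3 - 2*(-5) = 3 - 1*(-10) = 3 + 10 = 13)
c(A, G) = A + 13*G (c(A, G) = A + G*13 = A + 13*G)
d = -226/3 (d = (((4 + 1)*(-3))*14 - 16)/3 = ((5*(-3))*14 - 16)/3 = (-15*14 - 16)/3 = (-210 - 16)/3 = (1/3)*(-226) = -226/3 ≈ -75.333)
d*c(f(-2), -11) = -226*(3 + 13*(-11))/3 = -226*(3 - 143)/3 = -226/3*(-140) = 31640/3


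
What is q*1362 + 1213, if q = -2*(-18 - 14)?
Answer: 88381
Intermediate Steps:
q = 64 (q = -2*(-32) = 64)
q*1362 + 1213 = 64*1362 + 1213 = 87168 + 1213 = 88381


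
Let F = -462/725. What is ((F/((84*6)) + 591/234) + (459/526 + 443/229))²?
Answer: 146542525290367350169/5155433177252410000 ≈ 28.425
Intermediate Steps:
F = -462/725 (F = -462*1/725 = -462/725 ≈ -0.63724)
((F/((84*6)) + 591/234) + (459/526 + 443/229))² = ((-462/(725*(84*6)) + 591/234) + (459/526 + 443/229))² = ((-462/725/504 + 591*(1/234)) + (459*(1/526) + 443*(1/229)))² = ((-462/725*1/504 + 197/78) + (459/526 + 443/229))² = ((-11/8700 + 197/78) + 338129/120454)² = (95169/37700 + 338129/120454)² = (12105475013/2270557900)² = 146542525290367350169/5155433177252410000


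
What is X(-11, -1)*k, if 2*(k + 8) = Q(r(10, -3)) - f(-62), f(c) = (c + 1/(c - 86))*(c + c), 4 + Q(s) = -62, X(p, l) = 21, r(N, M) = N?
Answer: -6037941/74 ≈ -81594.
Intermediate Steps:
Q(s) = -66 (Q(s) = -4 - 62 = -66)
f(c) = 2*c*(c + 1/(-86 + c)) (f(c) = (c + 1/(-86 + c))*(2*c) = 2*c*(c + 1/(-86 + c)))
k = -287521/74 (k = -8 + (-66 - 2*(-62)*(1 + (-62)² - 86*(-62))/(-86 - 62))/2 = -8 + (-66 - 2*(-62)*(1 + 3844 + 5332)/(-148))/2 = -8 + (-66 - 2*(-62)*(-1)*9177/148)/2 = -8 + (-66 - 1*284487/37)/2 = -8 + (-66 - 284487/37)/2 = -8 + (½)*(-286929/37) = -8 - 286929/74 = -287521/74 ≈ -3885.4)
X(-11, -1)*k = 21*(-287521/74) = -6037941/74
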